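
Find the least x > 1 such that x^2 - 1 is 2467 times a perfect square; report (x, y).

(x, y) = (22202, 447)

First expand sqrt(2467) as a continued fraction. With x_i = (sqrt(2467) + m_i)/d_i and (m_0, d_0) = (0, 1): a_0 = floor(sqrt(2467)) = 49, since 49^2 = 2401 <= 2467 < 2500 = 50^2.
Iterate m_{i+1} = d_i*a_i - m_i, d_{i+1} = (2467 - m_{i+1}^2)/d_i, a_{i+1} = floor((a_0 + m_{i+1})/d_{i+1}):
  m_1 = 1*49 - 0 = 49, d_1 = (2467 - 49^2)/1 = 66/1 = 66, a_1 = floor((49 + 49)/66) = 1.
  m_2 = 66*1 - 49 = 17, d_2 = (2467 - 17^2)/66 = 2178/66 = 33, a_2 = floor((49 + 17)/33) = 2.
  m_3 = 33*2 - 17 = 49, d_3 = (2467 - 49^2)/33 = 66/33 = 2, a_3 = floor((49 + 49)/2) = 49.
  m_4 = 2*49 - 49 = 49, d_4 = (2467 - 49^2)/2 = 66/2 = 33, a_4 = floor((49 + 49)/33) = 2.
  m_5 = 33*2 - 49 = 17, d_5 = (2467 - 17^2)/33 = 2178/33 = 66, a_5 = floor((49 + 17)/66) = 1.
  m_6 = 66*1 - 17 = 49, d_6 = (2467 - 49^2)/66 = 66/66 = 1, a_6 = floor((49 + 49)/1) = 98.
  m_7 = 1*98 - 49 = 49, d_7 = (2467 - 49^2)/1 = 66/1 = 66: (m_7, d_7) = (m_1, d_1) = (49, 66), so from here the quotients repeat a_1, ..., a_6; the period length is 6.
So sqrt(2467) = [49; (1, 2, 49, 2, 1, 98)] with period length k = 6.
k is even, so the fundamental solution of x^2 - 2467y^2 = 1 is (p_{k-1}, q_{k-1}) = (p_5, q_5); compute convergents through index 5.
Convergents (p_i = a_i*p_{i-1} + p_{i-2}, q_i = a_i*q_{i-1} + q_{i-2} with p_{-2}=0, p_{-1}=1, q_{-2}=1, q_{-1}=0):
  i=0: a_0=49, p_0 = 49*1 + 0 = 49, q_0 = 49*0 + 1 = 1.
  i=1: a_1=1, p_1 = 1*49 + 1 = 50, q_1 = 1*1 + 0 = 1.
  i=2: a_2=2, p_2 = 2*50 + 49 = 149, q_2 = 2*1 + 1 = 3.
  i=3: a_3=49, p_3 = 49*149 + 50 = 7351, q_3 = 49*3 + 1 = 148.
  i=4: a_4=2, p_4 = 2*7351 + 149 = 14851, q_4 = 2*148 + 3 = 299.
  i=5: a_5=1, p_5 = 1*14851 + 7351 = 22202, q_5 = 1*299 + 148 = 447.
Check: 22202^2 - 2467*447^2 = 492928804 - 492928803 = 1, so (x, y) = (22202, 447) solves the equation, and by the theorem it is the least positive solution.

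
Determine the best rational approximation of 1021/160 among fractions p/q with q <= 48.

Expand x = 1021/160 as a continued fraction with the Euclidean algorithm:
  1021 = 6*160 + 61, so a_0 = 6.
  160 = 2*61 + 38, so a_1 = 2.
  61 = 1*38 + 23, so a_2 = 1.
  38 = 1*23 + 15, so a_3 = 1.
  23 = 1*15 + 8, so a_4 = 1.
  15 = 1*8 + 7, so a_5 = 1.
  8 = 1*7 + 1, so a_6 = 1.
  7 = 7*1 + 0, so a_7 = 7.
so x = [6; 2, 1, 1, 1, 1, 1, 7].
Convergents (p_i = a_i*p_{i-1} + p_{i-2}, q_i = a_i*q_{i-1} + q_{i-2} with p_{-2}=0, p_{-1}=1, q_{-2}=1, q_{-1}=0), until the denominator exceeds 48:
  i=0: a_0=6, p_0 = 6*1 + 0 = 6, q_0 = 6*0 + 1 = 1.
  i=1: a_1=2, p_1 = 2*6 + 1 = 13, q_1 = 2*1 + 0 = 2.
  i=2: a_2=1, p_2 = 1*13 + 6 = 19, q_2 = 1*2 + 1 = 3.
  i=3: a_3=1, p_3 = 1*19 + 13 = 32, q_3 = 1*3 + 2 = 5.
  i=4: a_4=1, p_4 = 1*32 + 19 = 51, q_4 = 1*5 + 3 = 8.
  i=5: a_5=1, p_5 = 1*51 + 32 = 83, q_5 = 1*8 + 5 = 13.
  i=6: a_6=1, p_6 = 1*83 + 51 = 134, q_6 = 1*13 + 8 = 21.
  i=7: a_7=7, p_7 = 7*134 + 83 = 1021, q_7 = 7*21 + 13 = 160.
q_7 = 160 > 48, so the last convergent with denominator <= 48 is p_6/q_6 = 134/21.
The closest fraction with denominator <= 48 is either p_6/q_6 or the intermediate fraction (k*p_6 + p_5)/(k*q_6 + q_5) with the largest k >= 1 whose denominator stays <= 48; these approach x as k grows, and every other convergent or intermediate fraction in range is farther away.
Largest k: floor((48 - q_5)/q_6) = floor((48 - 13)/21) = 1.
That gives (1*134 + 83)/(1*21 + 13) = 217/34.
Compare the errors: |x - 134/21| = |1021*21 - 134*160|/(160*21) = 1/3360, and |x - 217/34| = |1021*34 - 217*160|/(160*34) = 6/5440.
Cross-multiplying, 1*5440 = 5440 < 20160 = 6*3360, so 1/3360 is smaller: the convergent 134/21 is closer to x than 217/34.

134/21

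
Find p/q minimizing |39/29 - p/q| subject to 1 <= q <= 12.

Expand x = 39/29 as a continued fraction with the Euclidean algorithm:
  39 = 1*29 + 10, so a_0 = 1.
  29 = 2*10 + 9, so a_1 = 2.
  10 = 1*9 + 1, so a_2 = 1.
  9 = 9*1 + 0, so a_3 = 9.
so x = [1; 2, 1, 9].
Convergents (p_i = a_i*p_{i-1} + p_{i-2}, q_i = a_i*q_{i-1} + q_{i-2} with p_{-2}=0, p_{-1}=1, q_{-2}=1, q_{-1}=0), until the denominator exceeds 12:
  i=0: a_0=1, p_0 = 1*1 + 0 = 1, q_0 = 1*0 + 1 = 1.
  i=1: a_1=2, p_1 = 2*1 + 1 = 3, q_1 = 2*1 + 0 = 2.
  i=2: a_2=1, p_2 = 1*3 + 1 = 4, q_2 = 1*2 + 1 = 3.
  i=3: a_3=9, p_3 = 9*4 + 3 = 39, q_3 = 9*3 + 2 = 29.
q_3 = 29 > 12, so the last convergent with denominator <= 12 is p_2/q_2 = 4/3.
The closest fraction with denominator <= 12 is either p_2/q_2 or the intermediate fraction (k*p_2 + p_1)/(k*q_2 + q_1) with the largest k >= 1 whose denominator stays <= 12; these approach x as k grows, and every other convergent or intermediate fraction in range is farther away.
Largest k: floor((12 - q_1)/q_2) = floor((12 - 2)/3) = 3.
That gives (3*4 + 3)/(3*3 + 2) = 15/11.
Compare the errors: |x - 4/3| = |39*3 - 4*29|/(29*3) = 1/87, and |x - 15/11| = |39*11 - 15*29|/(29*11) = 6/319.
Cross-multiplying, 1*319 = 319 < 522 = 6*87, so 1/87 is smaller: the convergent 4/3 is closer to x than 15/11.

4/3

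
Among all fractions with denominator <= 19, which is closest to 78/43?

Expand x = 78/43 as a continued fraction with the Euclidean algorithm:
  78 = 1*43 + 35, so a_0 = 1.
  43 = 1*35 + 8, so a_1 = 1.
  35 = 4*8 + 3, so a_2 = 4.
  8 = 2*3 + 2, so a_3 = 2.
  3 = 1*2 + 1, so a_4 = 1.
  2 = 2*1 + 0, so a_5 = 2.
so x = [1; 1, 4, 2, 1, 2].
Convergents (p_i = a_i*p_{i-1} + p_{i-2}, q_i = a_i*q_{i-1} + q_{i-2} with p_{-2}=0, p_{-1}=1, q_{-2}=1, q_{-1}=0), until the denominator exceeds 19:
  i=0: a_0=1, p_0 = 1*1 + 0 = 1, q_0 = 1*0 + 1 = 1.
  i=1: a_1=1, p_1 = 1*1 + 1 = 2, q_1 = 1*1 + 0 = 1.
  i=2: a_2=4, p_2 = 4*2 + 1 = 9, q_2 = 4*1 + 1 = 5.
  i=3: a_3=2, p_3 = 2*9 + 2 = 20, q_3 = 2*5 + 1 = 11.
  i=4: a_4=1, p_4 = 1*20 + 9 = 29, q_4 = 1*11 + 5 = 16.
  i=5: a_5=2, p_5 = 2*29 + 20 = 78, q_5 = 2*16 + 11 = 43.
q_5 = 43 > 19, so the last convergent with denominator <= 19 is p_4/q_4 = 29/16.
The closest fraction with denominator <= 19 is either p_4/q_4 or the intermediate fraction (k*p_4 + p_3)/(k*q_4 + q_3) with the largest k >= 1 whose denominator stays <= 19; these approach x as k grows, and every other convergent or intermediate fraction in range is farther away.
Largest k: floor((19 - q_3)/q_4) = floor((19 - 11)/16) = 0.
Since k = 0, no intermediate fraction beyond p_4/q_4 has denominator <= 19, so the convergent 29/16 is the closest (its error is |78*16 - 29*43|/(43*16) = 1/688).

29/16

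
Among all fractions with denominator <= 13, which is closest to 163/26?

Expand x = 163/26 as a continued fraction with the Euclidean algorithm:
  163 = 6*26 + 7, so a_0 = 6.
  26 = 3*7 + 5, so a_1 = 3.
  7 = 1*5 + 2, so a_2 = 1.
  5 = 2*2 + 1, so a_3 = 2.
  2 = 2*1 + 0, so a_4 = 2.
so x = [6; 3, 1, 2, 2].
Convergents (p_i = a_i*p_{i-1} + p_{i-2}, q_i = a_i*q_{i-1} + q_{i-2} with p_{-2}=0, p_{-1}=1, q_{-2}=1, q_{-1}=0), until the denominator exceeds 13:
  i=0: a_0=6, p_0 = 6*1 + 0 = 6, q_0 = 6*0 + 1 = 1.
  i=1: a_1=3, p_1 = 3*6 + 1 = 19, q_1 = 3*1 + 0 = 3.
  i=2: a_2=1, p_2 = 1*19 + 6 = 25, q_2 = 1*3 + 1 = 4.
  i=3: a_3=2, p_3 = 2*25 + 19 = 69, q_3 = 2*4 + 3 = 11.
  i=4: a_4=2, p_4 = 2*69 + 25 = 163, q_4 = 2*11 + 4 = 26.
q_4 = 26 > 13, so the last convergent with denominator <= 13 is p_3/q_3 = 69/11.
The closest fraction with denominator <= 13 is either p_3/q_3 or the intermediate fraction (k*p_3 + p_2)/(k*q_3 + q_2) with the largest k >= 1 whose denominator stays <= 13; these approach x as k grows, and every other convergent or intermediate fraction in range is farther away.
Largest k: floor((13 - q_2)/q_3) = floor((13 - 4)/11) = 0.
Since k = 0, no intermediate fraction beyond p_3/q_3 has denominator <= 13, so the convergent 69/11 is the closest (its error is |163*11 - 69*26|/(26*11) = 1/286).

69/11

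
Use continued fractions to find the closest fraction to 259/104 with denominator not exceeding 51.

Expand x = 259/104 as a continued fraction with the Euclidean algorithm:
  259 = 2*104 + 51, so a_0 = 2.
  104 = 2*51 + 2, so a_1 = 2.
  51 = 25*2 + 1, so a_2 = 25.
  2 = 2*1 + 0, so a_3 = 2.
so x = [2; 2, 25, 2].
Convergents (p_i = a_i*p_{i-1} + p_{i-2}, q_i = a_i*q_{i-1} + q_{i-2} with p_{-2}=0, p_{-1}=1, q_{-2}=1, q_{-1}=0), until the denominator exceeds 51:
  i=0: a_0=2, p_0 = 2*1 + 0 = 2, q_0 = 2*0 + 1 = 1.
  i=1: a_1=2, p_1 = 2*2 + 1 = 5, q_1 = 2*1 + 0 = 2.
  i=2: a_2=25, p_2 = 25*5 + 2 = 127, q_2 = 25*2 + 1 = 51.
  i=3: a_3=2, p_3 = 2*127 + 5 = 259, q_3 = 2*51 + 2 = 104.
q_3 = 104 > 51, so the last convergent with denominator <= 51 is p_2/q_2 = 127/51.
The closest fraction with denominator <= 51 is either p_2/q_2 or the intermediate fraction (k*p_2 + p_1)/(k*q_2 + q_1) with the largest k >= 1 whose denominator stays <= 51; these approach x as k grows, and every other convergent or intermediate fraction in range is farther away.
Largest k: floor((51 - q_1)/q_2) = floor((51 - 2)/51) = 0.
Since k = 0, no intermediate fraction beyond p_2/q_2 has denominator <= 51, so the convergent 127/51 is the closest (its error is |259*51 - 127*104|/(104*51) = 1/5304).

127/51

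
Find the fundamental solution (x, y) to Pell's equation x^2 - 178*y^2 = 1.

First expand sqrt(178) as a continued fraction. With x_i = (sqrt(178) + m_i)/d_i and (m_0, d_0) = (0, 1): a_0 = floor(sqrt(178)) = 13, since 13^2 = 169 <= 178 < 196 = 14^2.
Iterate m_{i+1} = d_i*a_i - m_i, d_{i+1} = (178 - m_{i+1}^2)/d_i, a_{i+1} = floor((a_0 + m_{i+1})/d_{i+1}):
  m_1 = 1*13 - 0 = 13, d_1 = (178 - 13^2)/1 = 9/1 = 9, a_1 = floor((13 + 13)/9) = 2.
  m_2 = 9*2 - 13 = 5, d_2 = (178 - 5^2)/9 = 153/9 = 17, a_2 = floor((13 + 5)/17) = 1.
  m_3 = 17*1 - 5 = 12, d_3 = (178 - 12^2)/17 = 34/17 = 2, a_3 = floor((13 + 12)/2) = 12.
  m_4 = 2*12 - 12 = 12, d_4 = (178 - 12^2)/2 = 34/2 = 17, a_4 = floor((13 + 12)/17) = 1.
  m_5 = 17*1 - 12 = 5, d_5 = (178 - 5^2)/17 = 153/17 = 9, a_5 = floor((13 + 5)/9) = 2.
  m_6 = 9*2 - 5 = 13, d_6 = (178 - 13^2)/9 = 9/9 = 1, a_6 = floor((13 + 13)/1) = 26.
  m_7 = 1*26 - 13 = 13, d_7 = (178 - 13^2)/1 = 9/1 = 9: (m_7, d_7) = (m_1, d_1) = (13, 9), so from here the quotients repeat a_1, ..., a_6; the period length is 6.
So sqrt(178) = [13; (2, 1, 12, 1, 2, 26)] with period length k = 6.
k is even, so the fundamental solution of x^2 - 178y^2 = 1 is (p_{k-1}, q_{k-1}) = (p_5, q_5); compute convergents through index 5.
Convergents (p_i = a_i*p_{i-1} + p_{i-2}, q_i = a_i*q_{i-1} + q_{i-2} with p_{-2}=0, p_{-1}=1, q_{-2}=1, q_{-1}=0):
  i=0: a_0=13, p_0 = 13*1 + 0 = 13, q_0 = 13*0 + 1 = 1.
  i=1: a_1=2, p_1 = 2*13 + 1 = 27, q_1 = 2*1 + 0 = 2.
  i=2: a_2=1, p_2 = 1*27 + 13 = 40, q_2 = 1*2 + 1 = 3.
  i=3: a_3=12, p_3 = 12*40 + 27 = 507, q_3 = 12*3 + 2 = 38.
  i=4: a_4=1, p_4 = 1*507 + 40 = 547, q_4 = 1*38 + 3 = 41.
  i=5: a_5=2, p_5 = 2*547 + 507 = 1601, q_5 = 2*41 + 38 = 120.
Check: 1601^2 - 178*120^2 = 2563201 - 2563200 = 1, so (x, y) = (1601, 120) solves the equation, and by the theorem it is the least positive solution.

(x, y) = (1601, 120)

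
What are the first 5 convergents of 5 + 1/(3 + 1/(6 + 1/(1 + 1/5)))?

Using the convergent recurrence p_i = a_i*p_{i-1} + p_{i-2}, q_i = a_i*q_{i-1} + q_{i-2} with p_{-2}=0, p_{-1}=1, q_{-2}=1, q_{-1}=0:
  i=0: a_0=5, p_0 = 5*1 + 0 = 5, q_0 = 5*0 + 1 = 1.
  i=1: a_1=3, p_1 = 3*5 + 1 = 16, q_1 = 3*1 + 0 = 3.
  i=2: a_2=6, p_2 = 6*16 + 5 = 101, q_2 = 6*3 + 1 = 19.
  i=3: a_3=1, p_3 = 1*101 + 16 = 117, q_3 = 1*19 + 3 = 22.
  i=4: a_4=5, p_4 = 5*117 + 101 = 686, q_4 = 5*22 + 19 = 129.

5/1, 16/3, 101/19, 117/22, 686/129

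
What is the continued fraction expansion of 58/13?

[4; 2, 6]

Run the Euclidean algorithm on 58 and 13; the successive quotients are the partial quotients a_0, a_1, ... (each step inverts the fractional part left over by the previous one):
  58 = 4*13 + 6, so a_0 = 4.
  13 = 2*6 + 1, so a_1 = 2.
  6 = 6*1 + 0, so a_2 = 6.
The remainder reaches 0 after 3 divisions, so the expansion has 3 partial quotients, read off in order.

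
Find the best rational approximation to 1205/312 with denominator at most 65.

112/29

Expand x = 1205/312 as a continued fraction with the Euclidean algorithm:
  1205 = 3*312 + 269, so a_0 = 3.
  312 = 1*269 + 43, so a_1 = 1.
  269 = 6*43 + 11, so a_2 = 6.
  43 = 3*11 + 10, so a_3 = 3.
  11 = 1*10 + 1, so a_4 = 1.
  10 = 10*1 + 0, so a_5 = 10.
so x = [3; 1, 6, 3, 1, 10].
Convergents (p_i = a_i*p_{i-1} + p_{i-2}, q_i = a_i*q_{i-1} + q_{i-2} with p_{-2}=0, p_{-1}=1, q_{-2}=1, q_{-1}=0), until the denominator exceeds 65:
  i=0: a_0=3, p_0 = 3*1 + 0 = 3, q_0 = 3*0 + 1 = 1.
  i=1: a_1=1, p_1 = 1*3 + 1 = 4, q_1 = 1*1 + 0 = 1.
  i=2: a_2=6, p_2 = 6*4 + 3 = 27, q_2 = 6*1 + 1 = 7.
  i=3: a_3=3, p_3 = 3*27 + 4 = 85, q_3 = 3*7 + 1 = 22.
  i=4: a_4=1, p_4 = 1*85 + 27 = 112, q_4 = 1*22 + 7 = 29.
  i=5: a_5=10, p_5 = 10*112 + 85 = 1205, q_5 = 10*29 + 22 = 312.
q_5 = 312 > 65, so the last convergent with denominator <= 65 is p_4/q_4 = 112/29.
The closest fraction with denominator <= 65 is either p_4/q_4 or the intermediate fraction (k*p_4 + p_3)/(k*q_4 + q_3) with the largest k >= 1 whose denominator stays <= 65; these approach x as k grows, and every other convergent or intermediate fraction in range is farther away.
Largest k: floor((65 - q_3)/q_4) = floor((65 - 22)/29) = 1.
That gives (1*112 + 85)/(1*29 + 22) = 197/51.
Compare the errors: |x - 112/29| = |1205*29 - 112*312|/(312*29) = 1/9048, and |x - 197/51| = |1205*51 - 197*312|/(312*51) = 9/15912.
Cross-multiplying, 1*15912 = 15912 < 81432 = 9*9048, so 1/9048 is smaller: the convergent 112/29 is closer to x than 197/51.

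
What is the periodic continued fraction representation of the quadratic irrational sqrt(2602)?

[51; (102)]

Write x_i = (sqrt(2602) + m_i)/d_i with (m_0, d_0) = (0, 1). a_0 = floor(sqrt(2602)) = 51, since 51^2 = 2601 <= 2602 < 2704 = 52^2.
Iterate m_{i+1} = d_i*a_i - m_i, d_{i+1} = (2602 - m_{i+1}^2)/d_i, a_{i+1} = floor((a_0 + m_{i+1})/d_{i+1}):
  m_1 = 1*51 - 0 = 51, d_1 = (2602 - 51^2)/1 = 1/1 = 1, a_1 = floor((51 + 51)/1) = 102.
  m_2 = 1*102 - 51 = 51, d_2 = (2602 - 51^2)/1 = 1/1 = 1: (m_2, d_2) = (m_1, d_1) = (51, 1), so from here the quotient a_1 repeats; the period length is 1.
Hence the expansion of sqrt(2602) is a_0 = 51 followed by the repeating block 102 (period 1).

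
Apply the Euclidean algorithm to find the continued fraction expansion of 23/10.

Run the Euclidean algorithm on 23 and 10; the successive quotients are the partial quotients a_0, a_1, ... (each step inverts the fractional part left over by the previous one):
  23 = 2*10 + 3, so a_0 = 2.
  10 = 3*3 + 1, so a_1 = 3.
  3 = 3*1 + 0, so a_2 = 3.
The remainder reaches 0 after 3 divisions, so the expansion has 3 partial quotients, read off in order.

[2; 3, 3]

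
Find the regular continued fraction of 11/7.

[1; 1, 1, 3]

Run the Euclidean algorithm on 11 and 7; the successive quotients are the partial quotients a_0, a_1, ... (each step inverts the fractional part left over by the previous one):
  11 = 1*7 + 4, so a_0 = 1.
  7 = 1*4 + 3, so a_1 = 1.
  4 = 1*3 + 1, so a_2 = 1.
  3 = 3*1 + 0, so a_3 = 3.
The remainder reaches 0 after 4 divisions, so the expansion has 4 partial quotients, read off in order.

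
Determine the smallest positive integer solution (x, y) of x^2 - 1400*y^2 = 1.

First expand sqrt(1400) as a continued fraction. With x_i = (sqrt(1400) + m_i)/d_i and (m_0, d_0) = (0, 1): a_0 = floor(sqrt(1400)) = 37, since 37^2 = 1369 <= 1400 < 1444 = 38^2.
Iterate m_{i+1} = d_i*a_i - m_i, d_{i+1} = (1400 - m_{i+1}^2)/d_i, a_{i+1} = floor((a_0 + m_{i+1})/d_{i+1}):
  m_1 = 1*37 - 0 = 37, d_1 = (1400 - 37^2)/1 = 31/1 = 31, a_1 = floor((37 + 37)/31) = 2.
  m_2 = 31*2 - 37 = 25, d_2 = (1400 - 25^2)/31 = 775/31 = 25, a_2 = floor((37 + 25)/25) = 2.
  m_3 = 25*2 - 25 = 25, d_3 = (1400 - 25^2)/25 = 775/25 = 31, a_3 = floor((37 + 25)/31) = 2.
  m_4 = 31*2 - 25 = 37, d_4 = (1400 - 37^2)/31 = 31/31 = 1, a_4 = floor((37 + 37)/1) = 74.
  m_5 = 1*74 - 37 = 37, d_5 = (1400 - 37^2)/1 = 31/1 = 31: (m_5, d_5) = (m_1, d_1) = (37, 31), so from here the quotients repeat a_1, ..., a_4; the period length is 4.
So sqrt(1400) = [37; (2, 2, 2, 74)] with period length k = 4.
k is even, so the fundamental solution of x^2 - 1400y^2 = 1 is (p_{k-1}, q_{k-1}) = (p_3, q_3); compute convergents through index 3.
Convergents (p_i = a_i*p_{i-1} + p_{i-2}, q_i = a_i*q_{i-1} + q_{i-2} with p_{-2}=0, p_{-1}=1, q_{-2}=1, q_{-1}=0):
  i=0: a_0=37, p_0 = 37*1 + 0 = 37, q_0 = 37*0 + 1 = 1.
  i=1: a_1=2, p_1 = 2*37 + 1 = 75, q_1 = 2*1 + 0 = 2.
  i=2: a_2=2, p_2 = 2*75 + 37 = 187, q_2 = 2*2 + 1 = 5.
  i=3: a_3=2, p_3 = 2*187 + 75 = 449, q_3 = 2*5 + 2 = 12.
Check: 449^2 - 1400*12^2 = 201601 - 201600 = 1, so (x, y) = (449, 12) solves the equation, and by the theorem it is the least positive solution.

(x, y) = (449, 12)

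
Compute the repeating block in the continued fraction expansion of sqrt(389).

Write x_i = (sqrt(389) + m_i)/d_i with (m_0, d_0) = (0, 1). a_0 = floor(sqrt(389)) = 19, since 19^2 = 361 <= 389 < 400 = 20^2.
Iterate m_{i+1} = d_i*a_i - m_i, d_{i+1} = (389 - m_{i+1}^2)/d_i, a_{i+1} = floor((a_0 + m_{i+1})/d_{i+1}):
  m_1 = 1*19 - 0 = 19, d_1 = (389 - 19^2)/1 = 28/1 = 28, a_1 = floor((19 + 19)/28) = 1.
  m_2 = 28*1 - 19 = 9, d_2 = (389 - 9^2)/28 = 308/28 = 11, a_2 = floor((19 + 9)/11) = 2.
  m_3 = 11*2 - 9 = 13, d_3 = (389 - 13^2)/11 = 220/11 = 20, a_3 = floor((19 + 13)/20) = 1.
  m_4 = 20*1 - 13 = 7, d_4 = (389 - 7^2)/20 = 340/20 = 17, a_4 = floor((19 + 7)/17) = 1.
  m_5 = 17*1 - 7 = 10, d_5 = (389 - 10^2)/17 = 289/17 = 17, a_5 = floor((19 + 10)/17) = 1.
  m_6 = 17*1 - 10 = 7, d_6 = (389 - 7^2)/17 = 340/17 = 20, a_6 = floor((19 + 7)/20) = 1.
  m_7 = 20*1 - 7 = 13, d_7 = (389 - 13^2)/20 = 220/20 = 11, a_7 = floor((19 + 13)/11) = 2.
  m_8 = 11*2 - 13 = 9, d_8 = (389 - 9^2)/11 = 308/11 = 28, a_8 = floor((19 + 9)/28) = 1.
  m_9 = 28*1 - 9 = 19, d_9 = (389 - 19^2)/28 = 28/28 = 1, a_9 = floor((19 + 19)/1) = 38.
  m_10 = 1*38 - 19 = 19, d_10 = (389 - 19^2)/1 = 28/1 = 28: (m_10, d_10) = (m_1, d_1) = (19, 28), so from here the quotients repeat a_1, ..., a_9; the period length is 9.
Hence the expansion of sqrt(389) is a_0 = 19 followed by the repeating block 1, 2, 1, 1, 1, 1, 2, 1, 38 (period 9).

[19; (1, 2, 1, 1, 1, 1, 2, 1, 38)]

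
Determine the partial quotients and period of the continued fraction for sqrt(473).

[21; (1, 2, 1, 42)]

Write x_i = (sqrt(473) + m_i)/d_i with (m_0, d_0) = (0, 1). a_0 = floor(sqrt(473)) = 21, since 21^2 = 441 <= 473 < 484 = 22^2.
Iterate m_{i+1} = d_i*a_i - m_i, d_{i+1} = (473 - m_{i+1}^2)/d_i, a_{i+1} = floor((a_0 + m_{i+1})/d_{i+1}):
  m_1 = 1*21 - 0 = 21, d_1 = (473 - 21^2)/1 = 32/1 = 32, a_1 = floor((21 + 21)/32) = 1.
  m_2 = 32*1 - 21 = 11, d_2 = (473 - 11^2)/32 = 352/32 = 11, a_2 = floor((21 + 11)/11) = 2.
  m_3 = 11*2 - 11 = 11, d_3 = (473 - 11^2)/11 = 352/11 = 32, a_3 = floor((21 + 11)/32) = 1.
  m_4 = 32*1 - 11 = 21, d_4 = (473 - 21^2)/32 = 32/32 = 1, a_4 = floor((21 + 21)/1) = 42.
  m_5 = 1*42 - 21 = 21, d_5 = (473 - 21^2)/1 = 32/1 = 32: (m_5, d_5) = (m_1, d_1) = (21, 32), so from here the quotients repeat a_1, ..., a_4; the period length is 4.
Hence the expansion of sqrt(473) is a_0 = 21 followed by the repeating block 1, 2, 1, 42 (period 4).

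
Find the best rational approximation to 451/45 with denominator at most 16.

Expand x = 451/45 as a continued fraction with the Euclidean algorithm:
  451 = 10*45 + 1, so a_0 = 10.
  45 = 45*1 + 0, so a_1 = 45.
so x = [10; 45].
Convergents (p_i = a_i*p_{i-1} + p_{i-2}, q_i = a_i*q_{i-1} + q_{i-2} with p_{-2}=0, p_{-1}=1, q_{-2}=1, q_{-1}=0), until the denominator exceeds 16:
  i=0: a_0=10, p_0 = 10*1 + 0 = 10, q_0 = 10*0 + 1 = 1.
  i=1: a_1=45, p_1 = 45*10 + 1 = 451, q_1 = 45*1 + 0 = 45.
q_1 = 45 > 16, so the last convergent with denominator <= 16 is p_0/q_0 = 10/1.
The closest fraction with denominator <= 16 is either p_0/q_0 or the intermediate fraction (k*p_0 + p_{-1})/(k*q_0 + q_{-1}) with the largest k >= 1 whose denominator stays <= 16; these approach x as k grows, and every other convergent or intermediate fraction in range is farther away.
Largest k: floor((16 - q_{-1})/q_0) = floor((16 - 0)/1) = 16 (using the seeds p_{-1} = 1, q_{-1} = 0).
That gives (16*10 + 1)/(16*1 + 0) = 161/16.
Compare the errors: |x - 10/1| = |451*1 - 10*45|/(45*1) = 1/45, and |x - 161/16| = |451*16 - 161*45|/(45*16) = 29/720.
Cross-multiplying, 1*720 = 720 < 1305 = 29*45, so 1/45 is smaller: the convergent 10/1 is closer to x than 161/16.

10/1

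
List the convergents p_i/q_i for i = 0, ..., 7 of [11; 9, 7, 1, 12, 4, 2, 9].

11/1, 100/9, 711/64, 811/73, 10443/940, 42583/3833, 95609/8606, 903064/81287

Using the convergent recurrence p_i = a_i*p_{i-1} + p_{i-2}, q_i = a_i*q_{i-1} + q_{i-2} with p_{-2}=0, p_{-1}=1, q_{-2}=1, q_{-1}=0:
  i=0: a_0=11, p_0 = 11*1 + 0 = 11, q_0 = 11*0 + 1 = 1.
  i=1: a_1=9, p_1 = 9*11 + 1 = 100, q_1 = 9*1 + 0 = 9.
  i=2: a_2=7, p_2 = 7*100 + 11 = 711, q_2 = 7*9 + 1 = 64.
  i=3: a_3=1, p_3 = 1*711 + 100 = 811, q_3 = 1*64 + 9 = 73.
  i=4: a_4=12, p_4 = 12*811 + 711 = 10443, q_4 = 12*73 + 64 = 940.
  i=5: a_5=4, p_5 = 4*10443 + 811 = 42583, q_5 = 4*940 + 73 = 3833.
  i=6: a_6=2, p_6 = 2*42583 + 10443 = 95609, q_6 = 2*3833 + 940 = 8606.
  i=7: a_7=9, p_7 = 9*95609 + 42583 = 903064, q_7 = 9*8606 + 3833 = 81287.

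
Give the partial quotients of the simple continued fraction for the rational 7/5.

[1; 2, 2]

Run the Euclidean algorithm on 7 and 5; the successive quotients are the partial quotients a_0, a_1, ... (each step inverts the fractional part left over by the previous one):
  7 = 1*5 + 2, so a_0 = 1.
  5 = 2*2 + 1, so a_1 = 2.
  2 = 2*1 + 0, so a_2 = 2.
The remainder reaches 0 after 3 divisions, so the expansion has 3 partial quotients, read off in order.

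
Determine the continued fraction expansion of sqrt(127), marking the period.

Write x_i = (sqrt(127) + m_i)/d_i with (m_0, d_0) = (0, 1). a_0 = floor(sqrt(127)) = 11, since 11^2 = 121 <= 127 < 144 = 12^2.
Iterate m_{i+1} = d_i*a_i - m_i, d_{i+1} = (127 - m_{i+1}^2)/d_i, a_{i+1} = floor((a_0 + m_{i+1})/d_{i+1}):
  m_1 = 1*11 - 0 = 11, d_1 = (127 - 11^2)/1 = 6/1 = 6, a_1 = floor((11 + 11)/6) = 3.
  m_2 = 6*3 - 11 = 7, d_2 = (127 - 7^2)/6 = 78/6 = 13, a_2 = floor((11 + 7)/13) = 1.
  m_3 = 13*1 - 7 = 6, d_3 = (127 - 6^2)/13 = 91/13 = 7, a_3 = floor((11 + 6)/7) = 2.
  m_4 = 7*2 - 6 = 8, d_4 = (127 - 8^2)/7 = 63/7 = 9, a_4 = floor((11 + 8)/9) = 2.
  m_5 = 9*2 - 8 = 10, d_5 = (127 - 10^2)/9 = 27/9 = 3, a_5 = floor((11 + 10)/3) = 7.
  m_6 = 3*7 - 10 = 11, d_6 = (127 - 11^2)/3 = 6/3 = 2, a_6 = floor((11 + 11)/2) = 11.
  m_7 = 2*11 - 11 = 11, d_7 = (127 - 11^2)/2 = 6/2 = 3, a_7 = floor((11 + 11)/3) = 7.
  m_8 = 3*7 - 11 = 10, d_8 = (127 - 10^2)/3 = 27/3 = 9, a_8 = floor((11 + 10)/9) = 2.
  m_9 = 9*2 - 10 = 8, d_9 = (127 - 8^2)/9 = 63/9 = 7, a_9 = floor((11 + 8)/7) = 2.
  m_10 = 7*2 - 8 = 6, d_10 = (127 - 6^2)/7 = 91/7 = 13, a_10 = floor((11 + 6)/13) = 1.
  m_11 = 13*1 - 6 = 7, d_11 = (127 - 7^2)/13 = 78/13 = 6, a_11 = floor((11 + 7)/6) = 3.
  m_12 = 6*3 - 7 = 11, d_12 = (127 - 11^2)/6 = 6/6 = 1, a_12 = floor((11 + 11)/1) = 22.
  m_13 = 1*22 - 11 = 11, d_13 = (127 - 11^2)/1 = 6/1 = 6: (m_13, d_13) = (m_1, d_1) = (11, 6), so from here the quotients repeat a_1, ..., a_12; the period length is 12.
Hence the expansion of sqrt(127) is a_0 = 11 followed by the repeating block 3, 1, 2, 2, 7, 11, 7, 2, 2, 1, 3, 22 (period 12).

[11; (3, 1, 2, 2, 7, 11, 7, 2, 2, 1, 3, 22)]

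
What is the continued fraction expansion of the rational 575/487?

Run the Euclidean algorithm on 575 and 487; the successive quotients are the partial quotients a_0, a_1, ... (each step inverts the fractional part left over by the previous one):
  575 = 1*487 + 88, so a_0 = 1.
  487 = 5*88 + 47, so a_1 = 5.
  88 = 1*47 + 41, so a_2 = 1.
  47 = 1*41 + 6, so a_3 = 1.
  41 = 6*6 + 5, so a_4 = 6.
  6 = 1*5 + 1, so a_5 = 1.
  5 = 5*1 + 0, so a_6 = 5.
The remainder reaches 0 after 7 divisions, so the expansion has 7 partial quotients, read off in order.

[1; 5, 1, 1, 6, 1, 5]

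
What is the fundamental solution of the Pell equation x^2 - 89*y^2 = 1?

First expand sqrt(89) as a continued fraction. With x_i = (sqrt(89) + m_i)/d_i and (m_0, d_0) = (0, 1): a_0 = floor(sqrt(89)) = 9, since 9^2 = 81 <= 89 < 100 = 10^2.
Iterate m_{i+1} = d_i*a_i - m_i, d_{i+1} = (89 - m_{i+1}^2)/d_i, a_{i+1} = floor((a_0 + m_{i+1})/d_{i+1}):
  m_1 = 1*9 - 0 = 9, d_1 = (89 - 9^2)/1 = 8/1 = 8, a_1 = floor((9 + 9)/8) = 2.
  m_2 = 8*2 - 9 = 7, d_2 = (89 - 7^2)/8 = 40/8 = 5, a_2 = floor((9 + 7)/5) = 3.
  m_3 = 5*3 - 7 = 8, d_3 = (89 - 8^2)/5 = 25/5 = 5, a_3 = floor((9 + 8)/5) = 3.
  m_4 = 5*3 - 8 = 7, d_4 = (89 - 7^2)/5 = 40/5 = 8, a_4 = floor((9 + 7)/8) = 2.
  m_5 = 8*2 - 7 = 9, d_5 = (89 - 9^2)/8 = 8/8 = 1, a_5 = floor((9 + 9)/1) = 18.
  m_6 = 1*18 - 9 = 9, d_6 = (89 - 9^2)/1 = 8/1 = 8: (m_6, d_6) = (m_1, d_1) = (9, 8), so from here the quotients repeat a_1, ..., a_5; the period length is 5.
So sqrt(89) = [9; (2, 3, 3, 2, 18)] with period length k = 5.
k is odd, so (p_{k-1}, q_{k-1}) only solves x^2 - 89y^2 = -1 and the fundamental solution of x^2 - 89y^2 = 1 is (p_{2k-1}, q_{2k-1}) = (p_9, q_9); compute convergents through index 9, running through the period twice.
Convergents (p_i = a_i*p_{i-1} + p_{i-2}, q_i = a_i*q_{i-1} + q_{i-2} with p_{-2}=0, p_{-1}=1, q_{-2}=1, q_{-1}=0):
  i=0: a_0=9, p_0 = 9*1 + 0 = 9, q_0 = 9*0 + 1 = 1.
  i=1: a_1=2, p_1 = 2*9 + 1 = 19, q_1 = 2*1 + 0 = 2.
  i=2: a_2=3, p_2 = 3*19 + 9 = 66, q_2 = 3*2 + 1 = 7.
  i=3: a_3=3, p_3 = 3*66 + 19 = 217, q_3 = 3*7 + 2 = 23.
  i=4: a_4=2, p_4 = 2*217 + 66 = 500, q_4 = 2*23 + 7 = 53.
  i=5: a_5=18, p_5 = 18*500 + 217 = 9217, q_5 = 18*53 + 23 = 977.
  i=6: a_6=2, p_6 = 2*9217 + 500 = 18934, q_6 = 2*977 + 53 = 2007.
  i=7: a_7=3, p_7 = 3*18934 + 9217 = 66019, q_7 = 3*2007 + 977 = 6998.
  i=8: a_8=3, p_8 = 3*66019 + 18934 = 216991, q_8 = 3*6998 + 2007 = 23001.
  i=9: a_9=2, p_9 = 2*216991 + 66019 = 500001, q_9 = 2*23001 + 6998 = 53000.
Indeed p_4^2 - 89*q_4^2 = 250000 - 250001 = -1, not +1.
Check: 500001^2 - 89*53000^2 = 250001000001 - 250001000000 = 1, so (x, y) = (500001, 53000) solves the equation, and by the theorem it is the least positive solution.

(x, y) = (500001, 53000)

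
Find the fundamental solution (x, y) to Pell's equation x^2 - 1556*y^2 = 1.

(x, y) = (3287049, 83330)

First expand sqrt(1556) as a continued fraction. With x_i = (sqrt(1556) + m_i)/d_i and (m_0, d_0) = (0, 1): a_0 = floor(sqrt(1556)) = 39, since 39^2 = 1521 <= 1556 < 1600 = 40^2.
Iterate m_{i+1} = d_i*a_i - m_i, d_{i+1} = (1556 - m_{i+1}^2)/d_i, a_{i+1} = floor((a_0 + m_{i+1})/d_{i+1}):
  m_1 = 1*39 - 0 = 39, d_1 = (1556 - 39^2)/1 = 35/1 = 35, a_1 = floor((39 + 39)/35) = 2.
  m_2 = 35*2 - 39 = 31, d_2 = (1556 - 31^2)/35 = 595/35 = 17, a_2 = floor((39 + 31)/17) = 4.
  m_3 = 17*4 - 31 = 37, d_3 = (1556 - 37^2)/17 = 187/17 = 11, a_3 = floor((39 + 37)/11) = 6.
  m_4 = 11*6 - 37 = 29, d_4 = (1556 - 29^2)/11 = 715/11 = 65, a_4 = floor((39 + 29)/65) = 1.
  m_5 = 65*1 - 29 = 36, d_5 = (1556 - 36^2)/65 = 260/65 = 4, a_5 = floor((39 + 36)/4) = 18.
  m_6 = 4*18 - 36 = 36, d_6 = (1556 - 36^2)/4 = 260/4 = 65, a_6 = floor((39 + 36)/65) = 1.
  m_7 = 65*1 - 36 = 29, d_7 = (1556 - 29^2)/65 = 715/65 = 11, a_7 = floor((39 + 29)/11) = 6.
  m_8 = 11*6 - 29 = 37, d_8 = (1556 - 37^2)/11 = 187/11 = 17, a_8 = floor((39 + 37)/17) = 4.
  m_9 = 17*4 - 37 = 31, d_9 = (1556 - 31^2)/17 = 595/17 = 35, a_9 = floor((39 + 31)/35) = 2.
  m_10 = 35*2 - 31 = 39, d_10 = (1556 - 39^2)/35 = 35/35 = 1, a_10 = floor((39 + 39)/1) = 78.
  m_11 = 1*78 - 39 = 39, d_11 = (1556 - 39^2)/1 = 35/1 = 35: (m_11, d_11) = (m_1, d_1) = (39, 35), so from here the quotients repeat a_1, ..., a_10; the period length is 10.
So sqrt(1556) = [39; (2, 4, 6, 1, 18, 1, 6, 4, 2, 78)] with period length k = 10.
k is even, so the fundamental solution of x^2 - 1556y^2 = 1 is (p_{k-1}, q_{k-1}) = (p_9, q_9); compute convergents through index 9.
Convergents (p_i = a_i*p_{i-1} + p_{i-2}, q_i = a_i*q_{i-1} + q_{i-2} with p_{-2}=0, p_{-1}=1, q_{-2}=1, q_{-1}=0):
  i=0: a_0=39, p_0 = 39*1 + 0 = 39, q_0 = 39*0 + 1 = 1.
  i=1: a_1=2, p_1 = 2*39 + 1 = 79, q_1 = 2*1 + 0 = 2.
  i=2: a_2=4, p_2 = 4*79 + 39 = 355, q_2 = 4*2 + 1 = 9.
  i=3: a_3=6, p_3 = 6*355 + 79 = 2209, q_3 = 6*9 + 2 = 56.
  i=4: a_4=1, p_4 = 1*2209 + 355 = 2564, q_4 = 1*56 + 9 = 65.
  i=5: a_5=18, p_5 = 18*2564 + 2209 = 48361, q_5 = 18*65 + 56 = 1226.
  i=6: a_6=1, p_6 = 1*48361 + 2564 = 50925, q_6 = 1*1226 + 65 = 1291.
  i=7: a_7=6, p_7 = 6*50925 + 48361 = 353911, q_7 = 6*1291 + 1226 = 8972.
  i=8: a_8=4, p_8 = 4*353911 + 50925 = 1466569, q_8 = 4*8972 + 1291 = 37179.
  i=9: a_9=2, p_9 = 2*1466569 + 353911 = 3287049, q_9 = 2*37179 + 8972 = 83330.
Check: 3287049^2 - 1556*83330^2 = 10804691128401 - 10804691128400 = 1, so (x, y) = (3287049, 83330) solves the equation, and by the theorem it is the least positive solution.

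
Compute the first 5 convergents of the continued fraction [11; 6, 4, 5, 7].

11/1, 67/6, 279/25, 1462/131, 10513/942

Using the convergent recurrence p_i = a_i*p_{i-1} + p_{i-2}, q_i = a_i*q_{i-1} + q_{i-2} with p_{-2}=0, p_{-1}=1, q_{-2}=1, q_{-1}=0:
  i=0: a_0=11, p_0 = 11*1 + 0 = 11, q_0 = 11*0 + 1 = 1.
  i=1: a_1=6, p_1 = 6*11 + 1 = 67, q_1 = 6*1 + 0 = 6.
  i=2: a_2=4, p_2 = 4*67 + 11 = 279, q_2 = 4*6 + 1 = 25.
  i=3: a_3=5, p_3 = 5*279 + 67 = 1462, q_3 = 5*25 + 6 = 131.
  i=4: a_4=7, p_4 = 7*1462 + 279 = 10513, q_4 = 7*131 + 25 = 942.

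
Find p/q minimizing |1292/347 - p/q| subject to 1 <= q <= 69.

175/47

Expand x = 1292/347 as a continued fraction with the Euclidean algorithm:
  1292 = 3*347 + 251, so a_0 = 3.
  347 = 1*251 + 96, so a_1 = 1.
  251 = 2*96 + 59, so a_2 = 2.
  96 = 1*59 + 37, so a_3 = 1.
  59 = 1*37 + 22, so a_4 = 1.
  37 = 1*22 + 15, so a_5 = 1.
  22 = 1*15 + 7, so a_6 = 1.
  15 = 2*7 + 1, so a_7 = 2.
  7 = 7*1 + 0, so a_8 = 7.
so x = [3; 1, 2, 1, 1, 1, 1, 2, 7].
Convergents (p_i = a_i*p_{i-1} + p_{i-2}, q_i = a_i*q_{i-1} + q_{i-2} with p_{-2}=0, p_{-1}=1, q_{-2}=1, q_{-1}=0), until the denominator exceeds 69:
  i=0: a_0=3, p_0 = 3*1 + 0 = 3, q_0 = 3*0 + 1 = 1.
  i=1: a_1=1, p_1 = 1*3 + 1 = 4, q_1 = 1*1 + 0 = 1.
  i=2: a_2=2, p_2 = 2*4 + 3 = 11, q_2 = 2*1 + 1 = 3.
  i=3: a_3=1, p_3 = 1*11 + 4 = 15, q_3 = 1*3 + 1 = 4.
  i=4: a_4=1, p_4 = 1*15 + 11 = 26, q_4 = 1*4 + 3 = 7.
  i=5: a_5=1, p_5 = 1*26 + 15 = 41, q_5 = 1*7 + 4 = 11.
  i=6: a_6=1, p_6 = 1*41 + 26 = 67, q_6 = 1*11 + 7 = 18.
  i=7: a_7=2, p_7 = 2*67 + 41 = 175, q_7 = 2*18 + 11 = 47.
  i=8: a_8=7, p_8 = 7*175 + 67 = 1292, q_8 = 7*47 + 18 = 347.
q_8 = 347 > 69, so the last convergent with denominator <= 69 is p_7/q_7 = 175/47.
The closest fraction with denominator <= 69 is either p_7/q_7 or the intermediate fraction (k*p_7 + p_6)/(k*q_7 + q_6) with the largest k >= 1 whose denominator stays <= 69; these approach x as k grows, and every other convergent or intermediate fraction in range is farther away.
Largest k: floor((69 - q_6)/q_7) = floor((69 - 18)/47) = 1.
That gives (1*175 + 67)/(1*47 + 18) = 242/65.
Compare the errors: |x - 175/47| = |1292*47 - 175*347|/(347*47) = 1/16309, and |x - 242/65| = |1292*65 - 242*347|/(347*65) = 6/22555.
Cross-multiplying, 1*22555 = 22555 < 97854 = 6*16309, so 1/16309 is smaller: the convergent 175/47 is closer to x than 242/65.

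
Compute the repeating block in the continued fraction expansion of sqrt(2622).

Write x_i = (sqrt(2622) + m_i)/d_i with (m_0, d_0) = (0, 1). a_0 = floor(sqrt(2622)) = 51, since 51^2 = 2601 <= 2622 < 2704 = 52^2.
Iterate m_{i+1} = d_i*a_i - m_i, d_{i+1} = (2622 - m_{i+1}^2)/d_i, a_{i+1} = floor((a_0 + m_{i+1})/d_{i+1}):
  m_1 = 1*51 - 0 = 51, d_1 = (2622 - 51^2)/1 = 21/1 = 21, a_1 = floor((51 + 51)/21) = 4.
  m_2 = 21*4 - 51 = 33, d_2 = (2622 - 33^2)/21 = 1533/21 = 73, a_2 = floor((51 + 33)/73) = 1.
  m_3 = 73*1 - 33 = 40, d_3 = (2622 - 40^2)/73 = 1022/73 = 14, a_3 = floor((51 + 40)/14) = 6.
  m_4 = 14*6 - 40 = 44, d_4 = (2622 - 44^2)/14 = 686/14 = 49, a_4 = floor((51 + 44)/49) = 1.
  m_5 = 49*1 - 44 = 5, d_5 = (2622 - 5^2)/49 = 2597/49 = 53, a_5 = floor((51 + 5)/53) = 1.
  m_6 = 53*1 - 5 = 48, d_6 = (2622 - 48^2)/53 = 318/53 = 6, a_6 = floor((51 + 48)/6) = 16.
  m_7 = 6*16 - 48 = 48, d_7 = (2622 - 48^2)/6 = 318/6 = 53, a_7 = floor((51 + 48)/53) = 1.
  m_8 = 53*1 - 48 = 5, d_8 = (2622 - 5^2)/53 = 2597/53 = 49, a_8 = floor((51 + 5)/49) = 1.
  m_9 = 49*1 - 5 = 44, d_9 = (2622 - 44^2)/49 = 686/49 = 14, a_9 = floor((51 + 44)/14) = 6.
  m_10 = 14*6 - 44 = 40, d_10 = (2622 - 40^2)/14 = 1022/14 = 73, a_10 = floor((51 + 40)/73) = 1.
  m_11 = 73*1 - 40 = 33, d_11 = (2622 - 33^2)/73 = 1533/73 = 21, a_11 = floor((51 + 33)/21) = 4.
  m_12 = 21*4 - 33 = 51, d_12 = (2622 - 51^2)/21 = 21/21 = 1, a_12 = floor((51 + 51)/1) = 102.
  m_13 = 1*102 - 51 = 51, d_13 = (2622 - 51^2)/1 = 21/1 = 21: (m_13, d_13) = (m_1, d_1) = (51, 21), so from here the quotients repeat a_1, ..., a_12; the period length is 12.
Hence the expansion of sqrt(2622) is a_0 = 51 followed by the repeating block 4, 1, 6, 1, 1, 16, 1, 1, 6, 1, 4, 102 (period 12).

[51; (4, 1, 6, 1, 1, 16, 1, 1, 6, 1, 4, 102)]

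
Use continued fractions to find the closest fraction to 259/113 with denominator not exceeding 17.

39/17

Expand x = 259/113 as a continued fraction with the Euclidean algorithm:
  259 = 2*113 + 33, so a_0 = 2.
  113 = 3*33 + 14, so a_1 = 3.
  33 = 2*14 + 5, so a_2 = 2.
  14 = 2*5 + 4, so a_3 = 2.
  5 = 1*4 + 1, so a_4 = 1.
  4 = 4*1 + 0, so a_5 = 4.
so x = [2; 3, 2, 2, 1, 4].
Convergents (p_i = a_i*p_{i-1} + p_{i-2}, q_i = a_i*q_{i-1} + q_{i-2} with p_{-2}=0, p_{-1}=1, q_{-2}=1, q_{-1}=0), until the denominator exceeds 17:
  i=0: a_0=2, p_0 = 2*1 + 0 = 2, q_0 = 2*0 + 1 = 1.
  i=1: a_1=3, p_1 = 3*2 + 1 = 7, q_1 = 3*1 + 0 = 3.
  i=2: a_2=2, p_2 = 2*7 + 2 = 16, q_2 = 2*3 + 1 = 7.
  i=3: a_3=2, p_3 = 2*16 + 7 = 39, q_3 = 2*7 + 3 = 17.
  i=4: a_4=1, p_4 = 1*39 + 16 = 55, q_4 = 1*17 + 7 = 24.
q_4 = 24 > 17, so the last convergent with denominator <= 17 is p_3/q_3 = 39/17.
The closest fraction with denominator <= 17 is either p_3/q_3 or the intermediate fraction (k*p_3 + p_2)/(k*q_3 + q_2) with the largest k >= 1 whose denominator stays <= 17; these approach x as k grows, and every other convergent or intermediate fraction in range is farther away.
Largest k: floor((17 - q_2)/q_3) = floor((17 - 7)/17) = 0.
Since k = 0, no intermediate fraction beyond p_3/q_3 has denominator <= 17, so the convergent 39/17 is the closest (its error is |259*17 - 39*113|/(113*17) = 4/1921).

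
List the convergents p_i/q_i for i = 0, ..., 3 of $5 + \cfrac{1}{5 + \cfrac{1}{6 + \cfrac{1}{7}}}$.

Using the convergent recurrence p_i = a_i*p_{i-1} + p_{i-2}, q_i = a_i*q_{i-1} + q_{i-2} with p_{-2}=0, p_{-1}=1, q_{-2}=1, q_{-1}=0:
  i=0: a_0=5, p_0 = 5*1 + 0 = 5, q_0 = 5*0 + 1 = 1.
  i=1: a_1=5, p_1 = 5*5 + 1 = 26, q_1 = 5*1 + 0 = 5.
  i=2: a_2=6, p_2 = 6*26 + 5 = 161, q_2 = 6*5 + 1 = 31.
  i=3: a_3=7, p_3 = 7*161 + 26 = 1153, q_3 = 7*31 + 5 = 222.

5/1, 26/5, 161/31, 1153/222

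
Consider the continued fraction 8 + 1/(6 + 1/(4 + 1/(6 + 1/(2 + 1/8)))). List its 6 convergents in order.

Using the convergent recurrence p_i = a_i*p_{i-1} + p_{i-2}, q_i = a_i*q_{i-1} + q_{i-2} with p_{-2}=0, p_{-1}=1, q_{-2}=1, q_{-1}=0:
  i=0: a_0=8, p_0 = 8*1 + 0 = 8, q_0 = 8*0 + 1 = 1.
  i=1: a_1=6, p_1 = 6*8 + 1 = 49, q_1 = 6*1 + 0 = 6.
  i=2: a_2=4, p_2 = 4*49 + 8 = 204, q_2 = 4*6 + 1 = 25.
  i=3: a_3=6, p_3 = 6*204 + 49 = 1273, q_3 = 6*25 + 6 = 156.
  i=4: a_4=2, p_4 = 2*1273 + 204 = 2750, q_4 = 2*156 + 25 = 337.
  i=5: a_5=8, p_5 = 8*2750 + 1273 = 23273, q_5 = 8*337 + 156 = 2852.

8/1, 49/6, 204/25, 1273/156, 2750/337, 23273/2852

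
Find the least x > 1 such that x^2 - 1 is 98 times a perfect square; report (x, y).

(x, y) = (99, 10)

First expand sqrt(98) as a continued fraction. With x_i = (sqrt(98) + m_i)/d_i and (m_0, d_0) = (0, 1): a_0 = floor(sqrt(98)) = 9, since 9^2 = 81 <= 98 < 100 = 10^2.
Iterate m_{i+1} = d_i*a_i - m_i, d_{i+1} = (98 - m_{i+1}^2)/d_i, a_{i+1} = floor((a_0 + m_{i+1})/d_{i+1}):
  m_1 = 1*9 - 0 = 9, d_1 = (98 - 9^2)/1 = 17/1 = 17, a_1 = floor((9 + 9)/17) = 1.
  m_2 = 17*1 - 9 = 8, d_2 = (98 - 8^2)/17 = 34/17 = 2, a_2 = floor((9 + 8)/2) = 8.
  m_3 = 2*8 - 8 = 8, d_3 = (98 - 8^2)/2 = 34/2 = 17, a_3 = floor((9 + 8)/17) = 1.
  m_4 = 17*1 - 8 = 9, d_4 = (98 - 9^2)/17 = 17/17 = 1, a_4 = floor((9 + 9)/1) = 18.
  m_5 = 1*18 - 9 = 9, d_5 = (98 - 9^2)/1 = 17/1 = 17: (m_5, d_5) = (m_1, d_1) = (9, 17), so from here the quotients repeat a_1, ..., a_4; the period length is 4.
So sqrt(98) = [9; (1, 8, 1, 18)] with period length k = 4.
k is even, so the fundamental solution of x^2 - 98y^2 = 1 is (p_{k-1}, q_{k-1}) = (p_3, q_3); compute convergents through index 3.
Convergents (p_i = a_i*p_{i-1} + p_{i-2}, q_i = a_i*q_{i-1} + q_{i-2} with p_{-2}=0, p_{-1}=1, q_{-2}=1, q_{-1}=0):
  i=0: a_0=9, p_0 = 9*1 + 0 = 9, q_0 = 9*0 + 1 = 1.
  i=1: a_1=1, p_1 = 1*9 + 1 = 10, q_1 = 1*1 + 0 = 1.
  i=2: a_2=8, p_2 = 8*10 + 9 = 89, q_2 = 8*1 + 1 = 9.
  i=3: a_3=1, p_3 = 1*89 + 10 = 99, q_3 = 1*9 + 1 = 10.
Check: 99^2 - 98*10^2 = 9801 - 9800 = 1, so (x, y) = (99, 10) solves the equation, and by the theorem it is the least positive solution.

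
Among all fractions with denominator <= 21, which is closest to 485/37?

249/19

Expand x = 485/37 as a continued fraction with the Euclidean algorithm:
  485 = 13*37 + 4, so a_0 = 13.
  37 = 9*4 + 1, so a_1 = 9.
  4 = 4*1 + 0, so a_2 = 4.
so x = [13; 9, 4].
Convergents (p_i = a_i*p_{i-1} + p_{i-2}, q_i = a_i*q_{i-1} + q_{i-2} with p_{-2}=0, p_{-1}=1, q_{-2}=1, q_{-1}=0), until the denominator exceeds 21:
  i=0: a_0=13, p_0 = 13*1 + 0 = 13, q_0 = 13*0 + 1 = 1.
  i=1: a_1=9, p_1 = 9*13 + 1 = 118, q_1 = 9*1 + 0 = 9.
  i=2: a_2=4, p_2 = 4*118 + 13 = 485, q_2 = 4*9 + 1 = 37.
q_2 = 37 > 21, so the last convergent with denominator <= 21 is p_1/q_1 = 118/9.
The closest fraction with denominator <= 21 is either p_1/q_1 or the intermediate fraction (k*p_1 + p_0)/(k*q_1 + q_0) with the largest k >= 1 whose denominator stays <= 21; these approach x as k grows, and every other convergent or intermediate fraction in range is farther away.
Largest k: floor((21 - q_0)/q_1) = floor((21 - 1)/9) = 2.
That gives (2*118 + 13)/(2*9 + 1) = 249/19.
Compare the errors: |x - 118/9| = |485*9 - 118*37|/(37*9) = 1/333, and |x - 249/19| = |485*19 - 249*37|/(37*19) = 2/703.
Cross-multiplying, 2*333 = 666 < 703 = 1*703, so 2/703 is smaller: the intermediate fraction 249/19 is closer to x than 118/9.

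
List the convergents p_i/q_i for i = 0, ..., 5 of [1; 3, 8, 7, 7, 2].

Using the convergent recurrence p_i = a_i*p_{i-1} + p_{i-2}, q_i = a_i*q_{i-1} + q_{i-2} with p_{-2}=0, p_{-1}=1, q_{-2}=1, q_{-1}=0:
  i=0: a_0=1, p_0 = 1*1 + 0 = 1, q_0 = 1*0 + 1 = 1.
  i=1: a_1=3, p_1 = 3*1 + 1 = 4, q_1 = 3*1 + 0 = 3.
  i=2: a_2=8, p_2 = 8*4 + 1 = 33, q_2 = 8*3 + 1 = 25.
  i=3: a_3=7, p_3 = 7*33 + 4 = 235, q_3 = 7*25 + 3 = 178.
  i=4: a_4=7, p_4 = 7*235 + 33 = 1678, q_4 = 7*178 + 25 = 1271.
  i=5: a_5=2, p_5 = 2*1678 + 235 = 3591, q_5 = 2*1271 + 178 = 2720.

1/1, 4/3, 33/25, 235/178, 1678/1271, 3591/2720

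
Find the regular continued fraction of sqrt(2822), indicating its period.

[53; (8, 6, 8, 106)]

Write x_i = (sqrt(2822) + m_i)/d_i with (m_0, d_0) = (0, 1). a_0 = floor(sqrt(2822)) = 53, since 53^2 = 2809 <= 2822 < 2916 = 54^2.
Iterate m_{i+1} = d_i*a_i - m_i, d_{i+1} = (2822 - m_{i+1}^2)/d_i, a_{i+1} = floor((a_0 + m_{i+1})/d_{i+1}):
  m_1 = 1*53 - 0 = 53, d_1 = (2822 - 53^2)/1 = 13/1 = 13, a_1 = floor((53 + 53)/13) = 8.
  m_2 = 13*8 - 53 = 51, d_2 = (2822 - 51^2)/13 = 221/13 = 17, a_2 = floor((53 + 51)/17) = 6.
  m_3 = 17*6 - 51 = 51, d_3 = (2822 - 51^2)/17 = 221/17 = 13, a_3 = floor((53 + 51)/13) = 8.
  m_4 = 13*8 - 51 = 53, d_4 = (2822 - 53^2)/13 = 13/13 = 1, a_4 = floor((53 + 53)/1) = 106.
  m_5 = 1*106 - 53 = 53, d_5 = (2822 - 53^2)/1 = 13/1 = 13: (m_5, d_5) = (m_1, d_1) = (53, 13), so from here the quotients repeat a_1, ..., a_4; the period length is 4.
Hence the expansion of sqrt(2822) is a_0 = 53 followed by the repeating block 8, 6, 8, 106 (period 4).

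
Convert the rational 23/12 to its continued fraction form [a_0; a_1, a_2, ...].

[1; 1, 11]

Run the Euclidean algorithm on 23 and 12; the successive quotients are the partial quotients a_0, a_1, ... (each step inverts the fractional part left over by the previous one):
  23 = 1*12 + 11, so a_0 = 1.
  12 = 1*11 + 1, so a_1 = 1.
  11 = 11*1 + 0, so a_2 = 11.
The remainder reaches 0 after 3 divisions, so the expansion has 3 partial quotients, read off in order.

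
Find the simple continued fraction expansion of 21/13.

[1; 1, 1, 1, 1, 2]

Run the Euclidean algorithm on 21 and 13; the successive quotients are the partial quotients a_0, a_1, ... (each step inverts the fractional part left over by the previous one):
  21 = 1*13 + 8, so a_0 = 1.
  13 = 1*8 + 5, so a_1 = 1.
  8 = 1*5 + 3, so a_2 = 1.
  5 = 1*3 + 2, so a_3 = 1.
  3 = 1*2 + 1, so a_4 = 1.
  2 = 2*1 + 0, so a_5 = 2.
The remainder reaches 0 after 6 divisions, so the expansion has 6 partial quotients, read off in order.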